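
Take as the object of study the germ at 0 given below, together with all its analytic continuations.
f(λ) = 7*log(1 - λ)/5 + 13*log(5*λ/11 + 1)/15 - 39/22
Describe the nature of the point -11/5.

The point is a logarithmic branch point.

The term (13/15)*log(1 - λ/(-11/5)) has argument 1 - -11/5/(-11/5) = 0 at -11/5: a logarithmic (infinitely-sheeted) branch point; the remaining terms are analytic or single-valued there.


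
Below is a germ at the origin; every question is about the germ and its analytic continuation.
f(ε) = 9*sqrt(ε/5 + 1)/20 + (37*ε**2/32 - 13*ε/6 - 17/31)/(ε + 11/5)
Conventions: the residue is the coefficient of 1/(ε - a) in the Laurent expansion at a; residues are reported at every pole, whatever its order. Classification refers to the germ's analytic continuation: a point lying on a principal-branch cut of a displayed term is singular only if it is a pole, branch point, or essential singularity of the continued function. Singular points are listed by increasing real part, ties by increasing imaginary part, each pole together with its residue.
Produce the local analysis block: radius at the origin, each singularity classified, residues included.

Radius of convergence at 0: 11/5.
At -5: an algebraic (square-root) branch point.
At -11/5: a pole of order 1; residue 730201/74400.

Denominator factor (ε + 11/5): pole of order 1 at -11/5, modulus 11/5.
Branch term (9/20)*sqrt(1 - ε/(-5)): its argument vanishes at ε = -5, a square-root branch point, modulus 5.
The radius of convergence is the smallest modulus among the singular points: 11/5.
The branch term is analytic at -11/5 and contributes nothing to the residue; only the rational part matters.
At the order-1 pole -11/5 set g(ε) = (ε - (-11/5))*(rational part) = 37*ε**2/32 - 13*ε/6 - 17/31.
Simple pole: residue = g(a) at a = -11/5, which is 730201/74400.
List the singular points by increasing real part (a conjugate pair: the negative imaginary part first).


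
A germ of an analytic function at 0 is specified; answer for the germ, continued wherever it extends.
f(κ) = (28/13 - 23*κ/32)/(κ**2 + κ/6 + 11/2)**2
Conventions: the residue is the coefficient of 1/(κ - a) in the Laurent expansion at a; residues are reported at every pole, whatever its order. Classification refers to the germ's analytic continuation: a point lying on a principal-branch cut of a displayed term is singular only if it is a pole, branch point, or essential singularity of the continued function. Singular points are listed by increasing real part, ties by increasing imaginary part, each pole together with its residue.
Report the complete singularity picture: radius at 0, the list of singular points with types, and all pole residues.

Denominator factor (κ**2 + κ/6 + 11/2)^2: discriminant -791/36, complex-conjugate roots (-1/12) + ((1/12)*sqrt(791))*i and (-1/12) - ((1/12)*sqrt(791))*i; poles of order 2, moduli (1/2)*sqrt(22) and (1/2)*sqrt(22).
The radius of convergence is the smallest modulus among the singular points: (1/2)*sqrt(22).
The factor κ**2 + κ/6 + 11/2 splits as (κ - a)(κ - a') with a = (-1/12) - ((1/12)*sqrt(791))*i, a' = (-1/12) + ((1/12)*sqrt(791))*i. At the order-2 pole a set g(κ) = (κ - a)^2*f(κ) = [28/13 - 23*κ/32] / (κ - a')^2.
Order-2 pole: residue = g'(a); g'((-1/12) - ((1/12)*sqrt(791))*i) = ((99459/65070824)*sqrt(791))*i, so the residue is ((99459/65070824)*sqrt(791))*i.
The factor κ**2 + κ/6 + 11/2 splits as (κ - a)(κ - a') with a = (-1/12) + ((1/12)*sqrt(791))*i, a' = (-1/12) - ((1/12)*sqrt(791))*i. At the order-2 pole a set g(κ) = (κ - a)^2*f(κ) = [28/13 - 23*κ/32] / (κ - a')^2.
Order-2 pole: residue = g'(a); g'((-1/12) + ((1/12)*sqrt(791))*i) = -((99459/65070824)*sqrt(791))*i, so the residue is -((99459/65070824)*sqrt(791))*i.
List the singular points by increasing real part (a conjugate pair: the negative imaginary part first).

Radius of convergence at 0: (1/2)*sqrt(22).
At (-1/12) - ((1/12)*sqrt(791))*i: a pole of order 2; residue ((99459/65070824)*sqrt(791))*i.
At (-1/12) + ((1/12)*sqrt(791))*i: a pole of order 2; residue -((99459/65070824)*sqrt(791))*i.


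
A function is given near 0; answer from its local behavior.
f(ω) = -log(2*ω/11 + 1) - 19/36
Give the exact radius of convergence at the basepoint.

The radius of convergence is 11/2.

Branch term (-1)*log(1 - ω/(-11/2)): its argument vanishes at ω = -11/2, a logarithmic branch point, modulus 11/2.
The radius of convergence is the smallest modulus among the singular points: 11/2.


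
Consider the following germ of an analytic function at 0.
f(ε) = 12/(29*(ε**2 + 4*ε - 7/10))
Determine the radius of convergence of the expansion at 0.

The radius of convergence is -2 + (1/10)*sqrt(470).

Denominator factor (ε**2 + 4*ε - 7/10): discriminant 94/5, real irrational roots -2 + (1/10)*sqrt(470) and -2 - (1/10)*sqrt(470); poles of order 1, moduli -2 + (1/10)*sqrt(470) and 2 + (1/10)*sqrt(470).
The radius of convergence is the smallest modulus among the singular points: -2 + (1/10)*sqrt(470).


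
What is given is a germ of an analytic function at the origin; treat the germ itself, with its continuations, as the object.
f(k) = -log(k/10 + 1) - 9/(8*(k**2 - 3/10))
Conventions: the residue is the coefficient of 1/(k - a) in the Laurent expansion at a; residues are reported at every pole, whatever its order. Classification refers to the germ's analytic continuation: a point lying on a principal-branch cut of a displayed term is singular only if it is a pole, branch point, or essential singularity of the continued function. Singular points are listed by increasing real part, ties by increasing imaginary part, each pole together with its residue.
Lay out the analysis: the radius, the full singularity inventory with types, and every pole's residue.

Radius of convergence at 0: (1/10)*sqrt(30).
At -10: a logarithmic branch point.
At -(1/10)*sqrt(30): a pole of order 1; residue (3/16)*sqrt(30).
At (1/10)*sqrt(30): a pole of order 1; residue -(3/16)*sqrt(30).

Denominator factor (k**2 - 3/10): discriminant 6/5, real irrational roots (1/10)*sqrt(30) and -(1/10)*sqrt(30); poles of order 1, moduli (1/10)*sqrt(30) and (1/10)*sqrt(30).
Branch term (-1)*log(1 - k/(-10)): its argument vanishes at k = -10, a logarithmic branch point, modulus 10.
The radius of convergence is the smallest modulus among the singular points: (1/10)*sqrt(30).
The branch term is analytic at -(1/10)*sqrt(30) and contributes nothing to the residue; only the rational part matters.
The factor k**2 - 3/10 splits as (k - a)(k - a') with a = -(1/10)*sqrt(30), a' = (1/10)*sqrt(30). At the order-1 pole a set g(k) = (k - a)*(rational part) = [-9/8] / (k - a').
Simple pole: residue = g(a) at a = -(1/10)*sqrt(30), which is (3/16)*sqrt(30).
The branch term is analytic at (1/10)*sqrt(30) and contributes nothing to the residue; only the rational part matters.
The factor k**2 - 3/10 splits as (k - a)(k - a') with a = (1/10)*sqrt(30), a' = -(1/10)*sqrt(30). At the order-1 pole a set g(k) = (k - a)*(rational part) = [-9/8] / (k - a').
Simple pole: residue = g(a) at a = (1/10)*sqrt(30), which is -(3/16)*sqrt(30).
List the singular points by increasing real part (a conjugate pair: the negative imaginary part first).


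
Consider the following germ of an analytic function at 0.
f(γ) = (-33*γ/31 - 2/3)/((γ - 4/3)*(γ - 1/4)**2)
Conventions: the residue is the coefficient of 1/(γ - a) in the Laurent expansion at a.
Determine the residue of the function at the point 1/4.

The residue is 9312/5239.

At the order-2 pole 1/4 set g(γ) = (γ - (1/4))^2*f(γ) = (-33*γ/31 - 2/3)/(γ - 4/3).
Order-2 pole: residue = g'(a); g'(1/4) = 9312/5239, so the residue is 9312/5239.


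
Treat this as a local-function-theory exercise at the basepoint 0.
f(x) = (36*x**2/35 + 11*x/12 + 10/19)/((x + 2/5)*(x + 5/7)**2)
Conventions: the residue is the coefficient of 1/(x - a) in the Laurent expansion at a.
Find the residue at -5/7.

At the order-2 pole -5/7 set g(x) = (x - (-5/7))^2*f(x) = (36*x**2/35 + 11*x/12 + 10/19)/(x + 2/5).
Order-2 pole: residue = g'(a); g'(-5/7) = -217625/96558, so the residue is -217625/96558.

The residue is -217625/96558.


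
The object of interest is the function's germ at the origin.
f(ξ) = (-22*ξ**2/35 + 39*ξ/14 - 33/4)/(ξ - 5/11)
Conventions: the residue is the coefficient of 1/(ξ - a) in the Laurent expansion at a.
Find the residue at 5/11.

At the order-1 pole 5/11 set g(ξ) = (ξ - (5/11))*f(ξ) = -22*ξ**2/35 + 39*ξ/14 - 33/4.
Simple pole: residue = g(a) at a = 5/11, which is -313/44.

The residue is -313/44.


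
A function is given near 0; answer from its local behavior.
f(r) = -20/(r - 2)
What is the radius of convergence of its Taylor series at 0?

The radius of convergence is 2.

Denominator factor (r - 2): pole of order 1 at 2, modulus 2.
The radius of convergence is the smallest modulus among the singular points: 2.


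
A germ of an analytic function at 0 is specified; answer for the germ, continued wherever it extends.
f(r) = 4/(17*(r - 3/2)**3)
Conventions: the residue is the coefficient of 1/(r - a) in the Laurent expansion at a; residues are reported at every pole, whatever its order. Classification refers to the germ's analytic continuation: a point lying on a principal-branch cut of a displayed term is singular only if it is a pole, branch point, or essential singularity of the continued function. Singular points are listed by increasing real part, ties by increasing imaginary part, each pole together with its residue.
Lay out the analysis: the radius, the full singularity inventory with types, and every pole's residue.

Radius of convergence at 0: 3/2.
At 3/2: a pole of order 3; residue 0.

Denominator factor (r - 3/2)^3: pole of order 3 at 3/2, modulus 3/2.
The radius of convergence is the smallest modulus among the singular points: 3/2.
At the order-3 pole 3/2 set g(r) = (r - (3/2))^3*f(r) = 4/17.
Order-3 pole: residue = g''(a)/2; g''(3/2) = 0, so the residue is 0.


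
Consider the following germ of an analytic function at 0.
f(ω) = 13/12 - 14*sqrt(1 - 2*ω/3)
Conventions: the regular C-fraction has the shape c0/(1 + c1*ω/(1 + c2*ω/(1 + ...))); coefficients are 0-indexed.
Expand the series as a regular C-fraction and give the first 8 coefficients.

Taylor coefficients (expand at 0): a_0 = -155/12, a_1 = 14/3, a_2 = 7/9, a_3 = 7/27, a_4 = 35/324, a_5 = 49/972, a_6 = 49/1944, a_7 = 77/5832.
c0 = a_0 = -155/12. Peel one level at a time: if S = 1 + c*ω/S' with S'(0) = 1, then c is the ω-coefficient of S and S' = c*ω/(S - 1).
S_1 = c0/f = 1 + (56/155)*ω + (13748/72075)*ω^2 + ...; c1 = 56/155.
S_2 = c1*ω/(S_1 - 1) = 1 + (-491/930)*ω + (-1/36)*ω^2 + ...; c2 = -491/930.
S_3 = c2*ω/(S_2 - 1) = 1 + (-155/2946)*ω + (-128185/8678916)*ω^2 + ...; c3 = -155/2946.
S_4 = c3*ω/(S_3 - 1) = 1 + (-827/2946)*ω + (-1/36)*ω^2 + ...; c4 = -827/2946.
S_5 = c4*ω/(S_4 - 1) = 1 + (-491/4962)*ω + (-571033/24621444)*ω^2 + ...; c5 = -491/4962.
S_6 = c5*ω/(S_5 - 1) = 1 + (-1163/4962)*ω + (-1/36)*ω^2 + ...; c6 = -1163/4962.
S_7 = c6*ω/(S_6 - 1) = 1 + (-827/6978)*ω + ...; c7 = -827/6978.

The regular C-fraction coefficients are [-155/12, 56/155, -491/930, -155/2946, -827/2946, -491/4962, -1163/4962, -827/6978].


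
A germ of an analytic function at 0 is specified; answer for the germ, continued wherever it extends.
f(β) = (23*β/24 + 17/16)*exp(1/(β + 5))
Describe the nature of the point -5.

The exponent 1/(β - (-5)) has a pole at -5, so exp(1/(β - (-5))) takes every nonzero value near it: an essential singularity (not a pole of any order).

The point is an essential singularity.


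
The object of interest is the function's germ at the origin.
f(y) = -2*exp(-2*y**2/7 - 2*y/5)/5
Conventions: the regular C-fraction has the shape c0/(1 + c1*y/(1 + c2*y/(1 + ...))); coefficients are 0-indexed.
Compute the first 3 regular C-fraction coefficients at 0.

Taylor coefficients (expand at 0): a_0 = -2/5, a_1 = 4/25, a_2 = 72/875.
c0 = a_0 = -2/5. Peel one level at a time: if S = 1 + c*y/S' with S'(0) = 1, then c is the y-coefficient of S and S' = c*y/(S - 1).
S_1 = c0/f = 1 + (2/5)*y + (64/175)*y^2 + ...; c1 = 2/5.
S_2 = c1*y/(S_1 - 1) = 1 + (-32/35)*y + ...; c2 = -32/35.

The regular C-fraction coefficients are [-2/5, 2/5, -32/35].


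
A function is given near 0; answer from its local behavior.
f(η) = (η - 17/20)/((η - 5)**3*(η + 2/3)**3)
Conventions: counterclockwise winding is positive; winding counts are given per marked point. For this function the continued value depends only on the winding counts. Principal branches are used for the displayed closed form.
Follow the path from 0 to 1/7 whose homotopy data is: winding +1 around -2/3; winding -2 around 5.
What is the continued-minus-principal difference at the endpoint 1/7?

The function is rational, hence single-valued: continuing it around any pole returns the same value, so the difference is 0.

Continued minus principal equals 0.


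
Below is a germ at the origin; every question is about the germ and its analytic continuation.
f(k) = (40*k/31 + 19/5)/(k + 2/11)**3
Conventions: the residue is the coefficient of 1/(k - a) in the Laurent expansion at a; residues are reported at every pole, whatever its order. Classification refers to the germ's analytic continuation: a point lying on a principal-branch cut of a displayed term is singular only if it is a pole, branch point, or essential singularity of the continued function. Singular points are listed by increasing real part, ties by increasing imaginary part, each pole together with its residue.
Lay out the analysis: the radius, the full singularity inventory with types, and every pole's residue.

Radius of convergence at 0: 2/11.
At -2/11: a pole of order 3; residue 0.

Denominator factor (k + 2/11)^3: pole of order 3 at -2/11, modulus 2/11.
The radius of convergence is the smallest modulus among the singular points: 2/11.
At the order-3 pole -2/11 set g(k) = (k - (-2/11))^3*f(k) = 40*k/31 + 19/5.
Order-3 pole: residue = g''(a)/2; g''(-2/11) = 0, so the residue is 0.


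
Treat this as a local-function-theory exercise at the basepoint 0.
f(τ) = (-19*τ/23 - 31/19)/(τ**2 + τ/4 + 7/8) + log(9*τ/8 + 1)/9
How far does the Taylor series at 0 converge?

The radius of convergence is 8/9.

Denominator factor (τ**2 + τ/4 + 7/8): discriminant -55/16, complex-conjugate roots (-1/8) + ((1/8)*sqrt(55))*i and (-1/8) - ((1/8)*sqrt(55))*i; poles of order 1, moduli (1/4)*sqrt(14) and (1/4)*sqrt(14).
Branch term (1/9)*log(1 - τ/(-8/9)): its argument vanishes at τ = -8/9, a logarithmic branch point, modulus 8/9.
The radius of convergence is the smallest modulus among the singular points: 8/9.


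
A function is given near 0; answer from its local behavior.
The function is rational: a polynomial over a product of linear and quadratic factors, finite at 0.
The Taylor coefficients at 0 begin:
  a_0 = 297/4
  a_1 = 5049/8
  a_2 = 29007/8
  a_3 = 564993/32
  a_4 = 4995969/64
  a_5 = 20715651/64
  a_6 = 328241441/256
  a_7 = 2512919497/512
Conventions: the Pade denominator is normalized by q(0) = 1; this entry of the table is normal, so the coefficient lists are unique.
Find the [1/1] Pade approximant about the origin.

The Pade approximant has numerator coefficients [297/4, 27819/136]; denominator coefficients [1, -293/51].

Taylor coefficients needed (read off): a_0 = 297/4, a_1 = 5049/8, a_2 = 29007/8.
Write the denominator as Q(β) = 1 + q1*β. Requiring Q*f - P = O(β^3) with deg P <= 1 kills the coefficients of β^2..β^2 in Q*f:
  β^2: a_2 + q1*a_1 = 0, i.e. 29007/8 + (5049/8)*q1 = 0.
Solving this linear system: q1 = -293/51.
The numerator is Q*f truncated at degree 1: P0 = a_0 = 297/4; P1 = a_1 + q1*a_0 = 27819/136.


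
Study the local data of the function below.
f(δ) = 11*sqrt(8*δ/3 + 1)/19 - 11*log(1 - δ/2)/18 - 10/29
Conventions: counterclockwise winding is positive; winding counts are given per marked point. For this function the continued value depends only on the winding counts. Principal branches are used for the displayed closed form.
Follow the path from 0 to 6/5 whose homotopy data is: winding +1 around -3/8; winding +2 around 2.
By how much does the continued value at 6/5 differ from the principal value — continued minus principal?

Continued minus principal equals (-(22/95)*sqrt(105)) - ((22/9)*pi)*i.

The rational part is single-valued and drops out of the difference; each branch term changes only by its own monodromy.
(-11/18)*log(1 - δ/(2)): each positive loop around 2 adds 2*pi*i to the log, so winding +2 contributes (-11/18)*(2)*2*pi*i = -(22/9)*pi*i.
(11/19)*sqrt(1 - δ/(-3/8)): winding +1 is odd, the square root flips sign, contributing -2*(11/19)*sqrt(1 - (6/5)/(-3/8)) = -2*(11/19)*sqrt(21/5) = -(22/95)*sqrt(105).
Summing the contributions at δ = 6/5 gives (-(22/95)*sqrt(105)) - ((22/9)*pi)*i.


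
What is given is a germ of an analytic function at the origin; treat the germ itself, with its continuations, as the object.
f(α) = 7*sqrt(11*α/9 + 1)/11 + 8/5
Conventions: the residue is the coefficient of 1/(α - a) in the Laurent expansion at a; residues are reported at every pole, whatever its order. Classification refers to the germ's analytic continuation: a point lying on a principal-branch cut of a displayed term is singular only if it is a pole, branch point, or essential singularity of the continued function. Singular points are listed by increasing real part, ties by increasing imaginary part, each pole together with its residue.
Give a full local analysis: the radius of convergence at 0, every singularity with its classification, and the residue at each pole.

Radius of convergence at 0: 9/11.
At -9/11: an algebraic (square-root) branch point.

Branch term (7/11)*sqrt(1 - α/(-9/11)): its argument vanishes at α = -9/11, a square-root branch point, modulus 9/11.
The radius of convergence is the smallest modulus among the singular points: 9/11.


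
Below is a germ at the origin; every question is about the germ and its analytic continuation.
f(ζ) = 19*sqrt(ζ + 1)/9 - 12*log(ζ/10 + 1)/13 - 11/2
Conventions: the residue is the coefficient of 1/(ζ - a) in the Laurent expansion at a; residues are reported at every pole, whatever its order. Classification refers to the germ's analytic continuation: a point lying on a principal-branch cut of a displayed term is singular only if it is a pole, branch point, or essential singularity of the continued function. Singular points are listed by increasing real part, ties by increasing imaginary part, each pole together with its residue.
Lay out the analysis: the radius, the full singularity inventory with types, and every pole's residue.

Branch term (-12/13)*log(1 - ζ/(-10)): its argument vanishes at ζ = -10, a logarithmic branch point, modulus 10.
Branch term (19/9)*sqrt(1 - ζ/(-1)): its argument vanishes at ζ = -1, a square-root branch point, modulus 1.
The radius of convergence is the smallest modulus among the singular points: 1.
List the singular points by increasing real part (a conjugate pair: the negative imaginary part first).

Radius of convergence at 0: 1.
At -10: a logarithmic branch point.
At -1: an algebraic (square-root) branch point.


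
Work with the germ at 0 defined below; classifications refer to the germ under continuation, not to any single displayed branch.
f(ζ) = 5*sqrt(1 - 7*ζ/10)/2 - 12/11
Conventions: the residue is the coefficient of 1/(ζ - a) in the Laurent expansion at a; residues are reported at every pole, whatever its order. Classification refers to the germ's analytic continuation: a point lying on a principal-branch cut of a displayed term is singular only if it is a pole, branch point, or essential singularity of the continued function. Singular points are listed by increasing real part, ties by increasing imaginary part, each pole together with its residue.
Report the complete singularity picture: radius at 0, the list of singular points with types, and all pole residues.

Radius of convergence at 0: 10/7.
At 10/7: an algebraic (square-root) branch point.

Branch term (5/2)*sqrt(1 - ζ/(10/7)): its argument vanishes at ζ = 10/7, a square-root branch point, modulus 10/7.
The radius of convergence is the smallest modulus among the singular points: 10/7.


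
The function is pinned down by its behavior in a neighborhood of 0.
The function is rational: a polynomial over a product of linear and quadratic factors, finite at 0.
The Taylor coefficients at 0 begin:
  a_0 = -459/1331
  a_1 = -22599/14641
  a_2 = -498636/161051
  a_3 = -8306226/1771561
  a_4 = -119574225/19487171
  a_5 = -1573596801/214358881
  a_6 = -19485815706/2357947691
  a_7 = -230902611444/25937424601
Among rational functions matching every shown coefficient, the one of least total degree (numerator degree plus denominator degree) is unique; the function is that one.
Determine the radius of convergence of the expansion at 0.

The radius of convergence is 11/9.

No rational of total degree below 4 reproduces all 8 coefficients; solving the [1/3] Pade equations on them gives f(h) = (14*h/11 + 17/27)/(h - 11/9)**3, whose expansion matches every shown term.
Denominator factor (h - 11/9)^3: pole of order 3 at 11/9, modulus 11/9.
The radius of convergence is the smallest modulus among the singular points: 11/9.


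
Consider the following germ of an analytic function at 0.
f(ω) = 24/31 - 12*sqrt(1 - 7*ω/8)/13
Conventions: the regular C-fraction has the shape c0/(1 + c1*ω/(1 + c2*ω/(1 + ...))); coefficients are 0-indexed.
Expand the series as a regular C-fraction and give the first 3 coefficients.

The regular C-fraction coefficients are [-60/403, 217/80, -469/160].

Taylor coefficients (expand at 0): a_0 = -60/403, a_1 = 21/52, a_2 = 147/1664.
c0 = a_0 = -60/403. Peel one level at a time: if S = 1 + c*ω/S' with S'(0) = 1, then c is the ω-coefficient of S and S' = c*ω/(S - 1).
S_1 = c0/f = 1 + (217/80)*ω + (101773/12800)*ω^2 + ...; c1 = 217/80.
S_2 = c1*ω/(S_1 - 1) = 1 + (-469/160)*ω + ...; c2 = -469/160.


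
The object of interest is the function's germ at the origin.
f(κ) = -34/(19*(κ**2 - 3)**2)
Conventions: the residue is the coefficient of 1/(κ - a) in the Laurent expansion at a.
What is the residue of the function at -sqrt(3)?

The residue is -(17/342)*sqrt(3).

The factor κ**2 - 3 splits as (κ - a)(κ - a') with a = -sqrt(3), a' = sqrt(3). At the order-2 pole a set g(κ) = (κ - a)^2*f(κ) = [-34/19] / (κ - a')^2.
Order-2 pole: residue = g'(a); g'(-sqrt(3)) = -(17/342)*sqrt(3), so the residue is -(17/342)*sqrt(3).


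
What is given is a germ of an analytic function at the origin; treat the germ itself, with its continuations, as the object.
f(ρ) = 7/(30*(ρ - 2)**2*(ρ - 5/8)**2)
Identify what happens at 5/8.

The denominator factor ρ - 5/8 vanishes at 5/8 and appears to the power 2; the numerator there equals 7/30, nonzero, and no other factor vanishes.
Hence a pole whose order is the multiplicity, 2.

The point is a pole of order 2.


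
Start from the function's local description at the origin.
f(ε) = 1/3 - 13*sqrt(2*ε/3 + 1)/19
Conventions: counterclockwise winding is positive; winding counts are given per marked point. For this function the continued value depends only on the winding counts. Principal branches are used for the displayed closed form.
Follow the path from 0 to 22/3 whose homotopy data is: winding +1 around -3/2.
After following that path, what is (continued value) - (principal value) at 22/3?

Continued minus principal equals (26/57)*sqrt(53).

The rational part is single-valued and drops out of the difference; each branch term changes only by its own monodromy.
(-13/19)*sqrt(1 - ε/(-3/2)): winding +1 is odd, the square root flips sign, contributing -2*(-13/19)*sqrt(1 - (22/3)/(-3/2)) = -2*(-13/19)*sqrt(53/9) = (26/57)*sqrt(53).
Summing the contributions at ε = 22/3 gives (26/57)*sqrt(53).


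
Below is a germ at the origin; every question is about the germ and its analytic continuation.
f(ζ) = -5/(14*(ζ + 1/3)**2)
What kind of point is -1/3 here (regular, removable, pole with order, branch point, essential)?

The denominator factor ζ + 1/3 vanishes at -1/3 and appears to the power 2; the numerator there equals -5/14, nonzero, and no other factor vanishes.
Hence a pole whose order is the multiplicity, 2.

The point is a pole of order 2.


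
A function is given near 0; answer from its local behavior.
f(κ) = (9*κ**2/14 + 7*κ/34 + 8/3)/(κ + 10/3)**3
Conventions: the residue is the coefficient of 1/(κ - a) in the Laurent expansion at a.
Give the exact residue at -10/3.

The residue is 9/14.

At the order-3 pole -10/3 set g(κ) = (κ - (-10/3))^3*f(κ) = 9*κ**2/14 + 7*κ/34 + 8/3.
Order-3 pole: residue = g''(a)/2; g''(-10/3) = 9/7, so the residue is 9/14.


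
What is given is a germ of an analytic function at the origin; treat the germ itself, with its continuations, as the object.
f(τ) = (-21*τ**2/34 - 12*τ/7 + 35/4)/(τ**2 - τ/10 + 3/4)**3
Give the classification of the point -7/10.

The point is a regular point.

Denominator factors: τ**2 - τ/10 + 3/4 = 131/100 at τ = -7/10 — none vanishes.
So the germ continues analytically to -7/10.


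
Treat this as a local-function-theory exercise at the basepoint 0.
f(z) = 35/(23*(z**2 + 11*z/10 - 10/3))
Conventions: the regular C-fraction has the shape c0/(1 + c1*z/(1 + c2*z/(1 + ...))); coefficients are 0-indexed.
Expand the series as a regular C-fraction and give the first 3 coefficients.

The regular C-fraction coefficients are [-21/46, -33/100, -10/11].

Taylor coefficients (expand at 0): a_0 = -21/46, a_1 = -693/4600, a_2 = -85869/460000.
c0 = a_0 = -21/46. Peel one level at a time: if S = 1 + c*z/S' with S'(0) = 1, then c is the z-coefficient of S and S' = c*z/(S - 1).
S_1 = c0/f = 1 + (-33/100)*z + (-3/10)*z^2 + ...; c1 = -33/100.
S_2 = c1*z/(S_1 - 1) = 1 + (-10/11)*z + ...; c2 = -10/11.


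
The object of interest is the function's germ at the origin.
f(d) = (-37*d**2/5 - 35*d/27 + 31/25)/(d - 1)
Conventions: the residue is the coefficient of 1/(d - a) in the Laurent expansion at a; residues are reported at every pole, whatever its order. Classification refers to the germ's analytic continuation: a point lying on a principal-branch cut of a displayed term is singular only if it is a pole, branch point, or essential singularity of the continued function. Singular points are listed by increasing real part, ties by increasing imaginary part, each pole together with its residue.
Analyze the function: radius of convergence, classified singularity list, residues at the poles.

Denominator factor (d - 1): pole of order 1 at 1, modulus 1.
The radius of convergence is the smallest modulus among the singular points: 1.
At the order-1 pole 1 set g(d) = (d - (1))*f(d) = -37*d**2/5 - 35*d/27 + 31/25.
Simple pole: residue = g(a) at a = 1, which is -5033/675.

Radius of convergence at 0: 1.
At 1: a pole of order 1; residue -5033/675.


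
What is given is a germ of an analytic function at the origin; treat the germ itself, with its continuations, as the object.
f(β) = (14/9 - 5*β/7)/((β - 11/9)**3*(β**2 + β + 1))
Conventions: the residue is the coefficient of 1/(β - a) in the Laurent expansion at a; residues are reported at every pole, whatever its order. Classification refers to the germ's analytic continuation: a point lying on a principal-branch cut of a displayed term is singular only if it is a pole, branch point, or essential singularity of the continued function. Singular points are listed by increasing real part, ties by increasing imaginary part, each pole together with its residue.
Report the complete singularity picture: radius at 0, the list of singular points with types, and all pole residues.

Radius of convergence at 0: 1.
At (-1/2) - ((1/2)*sqrt(3))*i: a pole of order 1; residue (-1272105/8878898) - ((387801/8878898)*sqrt(3))*i.
At (-1/2) + ((1/2)*sqrt(3))*i: a pole of order 1; residue (-1272105/8878898) + ((387801/8878898)*sqrt(3))*i.
At 11/9: a pole of order 3; residue 1272105/4439449.


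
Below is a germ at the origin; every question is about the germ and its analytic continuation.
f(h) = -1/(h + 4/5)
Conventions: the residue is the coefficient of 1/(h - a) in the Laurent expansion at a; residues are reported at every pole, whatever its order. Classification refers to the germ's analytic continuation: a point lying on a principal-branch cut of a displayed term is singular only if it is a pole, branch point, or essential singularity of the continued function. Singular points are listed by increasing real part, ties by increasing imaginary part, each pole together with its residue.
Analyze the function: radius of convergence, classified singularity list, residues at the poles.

Radius of convergence at 0: 4/5.
At -4/5: a pole of order 1; residue -1.

Denominator factor (h + 4/5): pole of order 1 at -4/5, modulus 4/5.
The radius of convergence is the smallest modulus among the singular points: 4/5.
At the order-1 pole -4/5 set g(h) = (h - (-4/5))*f(h) = -1.
Simple pole: residue = g(a) at a = -4/5, which is -1.


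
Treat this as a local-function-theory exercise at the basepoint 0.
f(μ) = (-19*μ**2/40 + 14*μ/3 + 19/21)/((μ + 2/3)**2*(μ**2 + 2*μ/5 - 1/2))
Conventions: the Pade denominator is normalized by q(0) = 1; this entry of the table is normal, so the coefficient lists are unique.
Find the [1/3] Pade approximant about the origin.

The Pade approximant has numerator coefficients [-57/14, -28743517161/1359946448]; denominator coefficients [1, 1084725997/485695160, -418581303/242847580, -172874839293/19427806400].


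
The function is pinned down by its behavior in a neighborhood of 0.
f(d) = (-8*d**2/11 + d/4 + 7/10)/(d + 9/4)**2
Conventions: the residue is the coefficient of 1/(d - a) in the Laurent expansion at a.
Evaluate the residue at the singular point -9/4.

The residue is 155/44.

At the order-2 pole -9/4 set g(d) = (d - (-9/4))^2*f(d) = -8*d**2/11 + d/4 + 7/10.
Order-2 pole: residue = g'(a); g'(-9/4) = 155/44, so the residue is 155/44.


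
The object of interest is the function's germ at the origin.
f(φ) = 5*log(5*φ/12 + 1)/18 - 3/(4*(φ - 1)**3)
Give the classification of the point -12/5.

The point is a logarithmic branch point.

The term (5/18)*log(1 - φ/(-12/5)) has argument 1 - -12/5/(-12/5) = 0 at -12/5: a logarithmic (infinitely-sheeted) branch point; the remaining terms are analytic or single-valued there.


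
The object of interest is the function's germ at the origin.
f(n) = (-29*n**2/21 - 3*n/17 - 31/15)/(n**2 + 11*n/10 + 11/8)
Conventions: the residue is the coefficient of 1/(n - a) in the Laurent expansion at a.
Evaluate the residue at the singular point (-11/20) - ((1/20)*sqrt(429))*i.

The factor n**2 + 11*n/10 + 11/8 splits as (n - a)(n - a') with a = (-11/20) - ((1/20)*sqrt(429))*i, a' = (-11/20) + ((1/20)*sqrt(429))*i. At the order-1 pole a set g(n) = (n - a)*f(n) = [-29*n**2/21 - 3*n/17 - 31/15] / (n - a').
Simple pole: residue = g(a) at a = (-11/20) - ((1/20)*sqrt(429))*i, which is (4793/7140) - ((2311/109395)*sqrt(429))*i.

The residue is (4793/7140) - ((2311/109395)*sqrt(429))*i.


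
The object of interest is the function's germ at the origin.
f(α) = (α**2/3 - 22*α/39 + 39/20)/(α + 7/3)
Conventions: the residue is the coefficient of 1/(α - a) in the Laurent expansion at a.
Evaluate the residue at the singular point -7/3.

At the order-1 pole -7/3 set g(α) = (α - (-7/3))*f(α) = α**2/3 - 22*α/39 + 39/20.
Simple pole: residue = g(a) at a = -7/3, which is 35669/7020.

The residue is 35669/7020.


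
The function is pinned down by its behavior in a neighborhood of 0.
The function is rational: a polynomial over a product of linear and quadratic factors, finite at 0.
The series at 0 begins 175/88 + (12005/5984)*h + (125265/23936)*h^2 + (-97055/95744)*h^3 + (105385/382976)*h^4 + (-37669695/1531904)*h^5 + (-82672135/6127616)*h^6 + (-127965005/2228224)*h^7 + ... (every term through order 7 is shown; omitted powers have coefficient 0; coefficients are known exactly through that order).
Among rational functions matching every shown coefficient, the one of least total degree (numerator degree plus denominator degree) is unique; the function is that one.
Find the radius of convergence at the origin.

No rational of total degree below 4 reproduces all 8 coefficients; solving the [1/3] Pade equations on them gives f(h) = (2*h/17 + 5/11)/((h + 4/7)*(h**2 - h + 2/5)), whose expansion matches every shown term.
Denominator factor (h + 4/7): pole of order 1 at -4/7, modulus 4/7.
Denominator factor (h**2 - h + 2/5): discriminant -3/5, complex-conjugate roots (1/2) + ((1/10)*sqrt(15))*i and (1/2) - ((1/10)*sqrt(15))*i; poles of order 1, moduli (1/5)*sqrt(10) and (1/5)*sqrt(10).
The radius of convergence is the smallest modulus among the singular points: 4/7.

The radius of convergence is 4/7.


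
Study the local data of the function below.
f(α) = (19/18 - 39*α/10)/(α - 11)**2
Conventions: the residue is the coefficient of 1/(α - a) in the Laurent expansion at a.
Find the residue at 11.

The residue is -39/10.

At the order-2 pole 11 set g(α) = (α - (11))^2*f(α) = 19/18 - 39*α/10.
Order-2 pole: residue = g'(a); g'(11) = -39/10, so the residue is -39/10.


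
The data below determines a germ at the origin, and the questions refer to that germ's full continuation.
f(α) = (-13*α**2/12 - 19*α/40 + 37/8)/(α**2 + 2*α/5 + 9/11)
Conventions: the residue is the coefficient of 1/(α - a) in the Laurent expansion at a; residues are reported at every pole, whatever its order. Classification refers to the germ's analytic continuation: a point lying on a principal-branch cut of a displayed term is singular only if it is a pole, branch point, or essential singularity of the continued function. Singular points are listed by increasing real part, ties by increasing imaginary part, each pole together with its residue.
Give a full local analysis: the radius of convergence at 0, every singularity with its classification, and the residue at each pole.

Radius of convergence at 0: (3/11)*sqrt(11).
At (-1/5) - ((1/55)*sqrt(2354))*i: a pole of order 1; residue (-1/48) + ((3643/56496)*sqrt(2354))*i.
At (-1/5) + ((1/55)*sqrt(2354))*i: a pole of order 1; residue (-1/48) - ((3643/56496)*sqrt(2354))*i.

Denominator factor (α**2 + 2*α/5 + 9/11): discriminant -856/275, complex-conjugate roots (-1/5) + ((1/55)*sqrt(2354))*i and (-1/5) - ((1/55)*sqrt(2354))*i; poles of order 1, moduli (3/11)*sqrt(11) and (3/11)*sqrt(11).
The radius of convergence is the smallest modulus among the singular points: (3/11)*sqrt(11).
The factor α**2 + 2*α/5 + 9/11 splits as (α - a)(α - a') with a = (-1/5) - ((1/55)*sqrt(2354))*i, a' = (-1/5) + ((1/55)*sqrt(2354))*i. At the order-1 pole a set g(α) = (α - a)*f(α) = [-13*α**2/12 - 19*α/40 + 37/8] / (α - a').
Simple pole: residue = g(a) at a = (-1/5) - ((1/55)*sqrt(2354))*i, which is (-1/48) + ((3643/56496)*sqrt(2354))*i.
The factor α**2 + 2*α/5 + 9/11 splits as (α - a)(α - a') with a = (-1/5) + ((1/55)*sqrt(2354))*i, a' = (-1/5) - ((1/55)*sqrt(2354))*i. At the order-1 pole a set g(α) = (α - a)*f(α) = [-13*α**2/12 - 19*α/40 + 37/8] / (α - a').
Simple pole: residue = g(a) at a = (-1/5) + ((1/55)*sqrt(2354))*i, which is (-1/48) - ((3643/56496)*sqrt(2354))*i.
List the singular points by increasing real part (a conjugate pair: the negative imaginary part first).


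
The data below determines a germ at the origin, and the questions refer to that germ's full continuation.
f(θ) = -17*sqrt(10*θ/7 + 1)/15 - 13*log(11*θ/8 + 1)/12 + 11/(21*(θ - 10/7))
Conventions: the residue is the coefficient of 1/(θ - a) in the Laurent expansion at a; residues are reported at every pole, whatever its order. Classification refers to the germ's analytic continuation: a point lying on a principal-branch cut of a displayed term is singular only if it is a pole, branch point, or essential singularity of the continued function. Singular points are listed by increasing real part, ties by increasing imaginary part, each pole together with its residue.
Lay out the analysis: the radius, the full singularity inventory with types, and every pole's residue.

Denominator factor (θ - 10/7): pole of order 1 at 10/7, modulus 10/7.
Branch term (-13/12)*log(1 - θ/(-8/11)): its argument vanishes at θ = -8/11, a logarithmic branch point, modulus 8/11.
Branch term (-17/15)*sqrt(1 - θ/(-7/10)): its argument vanishes at θ = -7/10, a square-root branch point, modulus 7/10.
The radius of convergence is the smallest modulus among the singular points: 7/10.
The branch terms are analytic at 10/7 and contribute nothing to the residue; only the rational part matters.
At the order-1 pole 10/7 set g(θ) = (θ - (10/7))*(rational part) = 11/21.
Simple pole: residue = g(a) at a = 10/7, which is 11/21.
List the singular points by increasing real part (a conjugate pair: the negative imaginary part first).

Radius of convergence at 0: 7/10.
At -8/11: a logarithmic branch point.
At -7/10: an algebraic (square-root) branch point.
At 10/7: a pole of order 1; residue 11/21.


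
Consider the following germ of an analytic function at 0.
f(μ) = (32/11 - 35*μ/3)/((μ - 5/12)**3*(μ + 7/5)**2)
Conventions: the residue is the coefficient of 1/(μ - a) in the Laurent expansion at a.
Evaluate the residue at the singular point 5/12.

At the order-3 pole 5/12 set g(μ) = (μ - (5/12))^3*f(μ) = (32/11 - 35*μ/3)/(μ + 7/5)**2.
Order-3 pole: residue = g''(a)/2; g''(5/12) = 10416240000/1552739771, so the residue is 5208120000/1552739771.

The residue is 5208120000/1552739771.


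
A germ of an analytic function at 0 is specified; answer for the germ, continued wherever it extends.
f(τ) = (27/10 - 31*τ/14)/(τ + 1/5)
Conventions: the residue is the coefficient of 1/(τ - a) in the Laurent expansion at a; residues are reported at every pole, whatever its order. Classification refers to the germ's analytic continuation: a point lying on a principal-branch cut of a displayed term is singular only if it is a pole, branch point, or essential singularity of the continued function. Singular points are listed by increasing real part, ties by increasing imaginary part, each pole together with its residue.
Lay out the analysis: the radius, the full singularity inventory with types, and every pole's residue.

Radius of convergence at 0: 1/5.
At -1/5: a pole of order 1; residue 22/7.

Denominator factor (τ + 1/5): pole of order 1 at -1/5, modulus 1/5.
The radius of convergence is the smallest modulus among the singular points: 1/5.
At the order-1 pole -1/5 set g(τ) = (τ - (-1/5))*f(τ) = 27/10 - 31*τ/14.
Simple pole: residue = g(a) at a = -1/5, which is 22/7.


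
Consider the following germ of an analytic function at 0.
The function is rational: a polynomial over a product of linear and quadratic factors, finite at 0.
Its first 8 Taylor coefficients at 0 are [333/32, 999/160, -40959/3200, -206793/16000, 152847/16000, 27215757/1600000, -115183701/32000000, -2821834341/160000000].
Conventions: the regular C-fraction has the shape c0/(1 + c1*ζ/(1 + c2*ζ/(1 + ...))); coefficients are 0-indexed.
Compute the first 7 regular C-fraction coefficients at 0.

The regular C-fraction coefficients are [333/32, -3/5, 53/20, -2509/1060, -15375/132977, -54855/102869, 12545/11316].

Taylor coefficients (read off): a_0 = 333/32, a_1 = 999/160, a_2 = -40959/3200, a_3 = -206793/16000, a_4 = 152847/16000, a_5 = 27215757/1600000, a_6 = -115183701/32000000.
c0 = a_0 = 333/32. Peel one level at a time: if S = 1 + c*ζ/S' with S'(0) = 1, then c is the ζ-coefficient of S and S' = c*ζ/(S - 1).
S_1 = c0/f = 1 + (-3/5)*ζ + (159/100)*ζ^2 + ...; c1 = -3/5.
S_2 = c1*ζ/(S_1 - 1) = 1 + (53/20)*ζ + (2509/400)*ζ^2 + ...; c2 = 53/20.
S_3 = c2*ζ/(S_2 - 1) = 1 + (-2509/1060)*ζ + (-3075/11236)*ζ^2 + ...; c3 = -2509/1060.
S_4 = c3*ζ/(S_3 - 1) = 1 + (-15375/132977)*ζ + (-388125/6295081)*ζ^2 + ...; c4 = -15375/132977.
S_5 = c4*ζ/(S_4 - 1) = 1 + (-54855/102869)*ζ + (3975/6724)*ζ^2 + ...; c5 = -54855/102869.
S_6 = c5*ζ/(S_5 - 1) = 1 + (12545/11316)*ζ + ...; c6 = 12545/11316.


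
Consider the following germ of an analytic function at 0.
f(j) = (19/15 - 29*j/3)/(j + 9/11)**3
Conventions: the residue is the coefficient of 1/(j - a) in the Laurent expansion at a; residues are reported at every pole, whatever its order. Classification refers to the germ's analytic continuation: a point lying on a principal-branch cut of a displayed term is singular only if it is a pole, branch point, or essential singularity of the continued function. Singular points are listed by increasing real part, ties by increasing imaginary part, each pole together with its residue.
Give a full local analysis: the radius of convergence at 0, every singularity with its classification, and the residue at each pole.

Denominator factor (j + 9/11)^3: pole of order 3 at -9/11, modulus 9/11.
The radius of convergence is the smallest modulus among the singular points: 9/11.
At the order-3 pole -9/11 set g(j) = (j - (-9/11))^3*f(j) = 19/15 - 29*j/3.
Order-3 pole: residue = g''(a)/2; g''(-9/11) = 0, so the residue is 0.

Radius of convergence at 0: 9/11.
At -9/11: a pole of order 3; residue 0.
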